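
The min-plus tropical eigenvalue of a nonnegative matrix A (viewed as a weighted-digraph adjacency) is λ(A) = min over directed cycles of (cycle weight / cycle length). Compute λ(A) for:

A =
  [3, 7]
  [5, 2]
λ(A) = 2

Enumerate directed cycles and compute their means (weight / length). Sample:
  cycle 0 → 0: weight = 3, length = 1, mean = 3/1 ≈ 3.000
  cycle 1 → 1: weight = 2, length = 1, mean = 2/1 ≈ 2.000
  cycle 0 → 1 → 0: weight = 12, length = 2, mean = 12/2 ≈ 6.000
  cycle 1 → 0 → 1: weight = 12, length = 2, mean = 12/2 ≈ 6.000
Minimum mean = 2.000, attained e.g. along the cycle 1 → 1 with weight 2 and length 1. So λ(A) = 2/1 = 2.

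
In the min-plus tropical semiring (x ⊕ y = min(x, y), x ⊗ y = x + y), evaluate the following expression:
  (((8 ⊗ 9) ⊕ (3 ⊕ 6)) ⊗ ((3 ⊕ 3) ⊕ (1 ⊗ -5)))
(((8 ⊗ 9) ⊕ (3 ⊕ 6)) ⊗ ((3 ⊕ 3) ⊕ (1 ⊗ -5))) = -1

Expand innermost to outermost. Recall ⊕ takes the minimum of its arguments and ⊗ takes their sum. Working out the expression (((8 ⊗ 9) ⊕ (3 ⊕ 6)) ⊗ ((3 ⊕ 3) ⊕ (1 ⊗ -5))) gives -1.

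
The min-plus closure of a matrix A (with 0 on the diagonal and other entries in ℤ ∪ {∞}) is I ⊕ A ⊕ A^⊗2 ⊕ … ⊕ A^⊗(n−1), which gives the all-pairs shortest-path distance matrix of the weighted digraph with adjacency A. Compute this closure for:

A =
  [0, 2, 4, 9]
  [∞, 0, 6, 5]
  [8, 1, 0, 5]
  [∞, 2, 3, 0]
Closure =
  [0, 2, 4, 7]
  [14, 0, 6, 5]
  [8, 1, 0, 5]
  [11, 2, 3, 0]

This is the Floyd-Warshall all-pairs shortest-path computation. For each intermediate vertex k = 0, 1, …, 3, update dist[i][j] ← min(dist[i][j], dist[i][k] + dist[k][j]). The final matrix gives, for each (i, j), the minimum total weight of any directed path from i to j (possibly empty when i = j).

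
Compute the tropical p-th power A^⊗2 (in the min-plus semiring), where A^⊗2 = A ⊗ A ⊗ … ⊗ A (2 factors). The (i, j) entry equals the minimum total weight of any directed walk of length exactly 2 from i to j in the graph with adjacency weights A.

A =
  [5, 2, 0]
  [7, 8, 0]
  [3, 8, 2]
A^⊗2 =
  [3, 7, 2]
  [3, 8, 2]
  [5, 5, 3]

Each entry (A^⊗2)_ij equals the minimum over all length-2 walks i = v_0 → v_1 → … → v_2 = j of Σ_t A[v_t][v_{t+1}]. For example, for (i, j) = (0, 2) we minimise over 3 possible intermediate vertex sequences; the minimum is 2, attained along the walk 0 → 1 → 2.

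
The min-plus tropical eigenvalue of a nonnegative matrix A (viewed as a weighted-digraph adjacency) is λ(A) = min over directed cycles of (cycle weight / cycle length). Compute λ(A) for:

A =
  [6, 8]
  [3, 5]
λ(A) = 5

Enumerate directed cycles and compute their means (weight / length). Sample:
  cycle 0 → 0: weight = 6, length = 1, mean = 6/1 ≈ 6.000
  cycle 1 → 1: weight = 5, length = 1, mean = 5/1 ≈ 5.000
  cycle 0 → 1 → 0: weight = 11, length = 2, mean = 11/2 ≈ 5.500
  cycle 1 → 0 → 1: weight = 11, length = 2, mean = 11/2 ≈ 5.500
Minimum mean = 5.000, attained e.g. along the cycle 1 → 1 with weight 5 and length 1. So λ(A) = 5/1 = 5.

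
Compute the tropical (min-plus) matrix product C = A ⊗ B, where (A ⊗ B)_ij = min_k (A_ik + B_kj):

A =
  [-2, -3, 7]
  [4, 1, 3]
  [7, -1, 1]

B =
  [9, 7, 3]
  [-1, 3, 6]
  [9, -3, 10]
A ⊗ B =
  [-4, 0, 1]
  [0, 0, 7]
  [-2, -2, 5]

Apply the min-plus product entry-by-entry:
  C[0][0] = min over k of (A[0][0] + B[0][0] = -2 + 9 = 7, A[0][1] + B[1][0] = -3 + -1 = -4, A[0][2] + B[2][0] = 7 + 9 = 16) = -4 (attained at k = 1)
  C[0][1] = min over k of (A[0][0] + B[0][1] = -2 + 7 = 5, A[0][1] + B[1][1] = -3 + 3 = 0, A[0][2] + B[2][1] = 7 + -3 = 4) = 0 (attained at k = 1)
  C[0][2] = min over k of (A[0][0] + B[0][2] = -2 + 3 = 1, A[0][1] + B[1][2] = -3 + 6 = 3, A[0][2] + B[2][2] = 7 + 10 = 17) = 1 (attained at k = 0)
  C[1][0] = min over k of (A[1][0] + B[0][0] = 4 + 9 = 13, A[1][1] + B[1][0] = 1 + -1 = 0, A[1][2] + B[2][0] = 3 + 9 = 12) = 0 (attained at k = 1)
  C[1][1] = min over k of (A[1][0] + B[0][1] = 4 + 7 = 11, A[1][1] + B[1][1] = 1 + 3 = 4, A[1][2] + B[2][1] = 3 + -3 = 0) = 0 (attained at k = 2)
  C[1][2] = min over k of (A[1][0] + B[0][2] = 4 + 3 = 7, A[1][1] + B[1][2] = 1 + 6 = 7, A[1][2] + B[2][2] = 3 + 10 = 13) = 7 (attained at k = 0)
  C[2][0] = min over k of (A[2][0] + B[0][0] = 7 + 9 = 16, A[2][1] + B[1][0] = -1 + -1 = -2, A[2][2] + B[2][0] = 1 + 9 = 10) = -2 (attained at k = 1)
  C[2][1] = min over k of (A[2][0] + B[0][1] = 7 + 7 = 14, A[2][1] + B[1][1] = -1 + 3 = 2, A[2][2] + B[2][1] = 1 + -3 = -2) = -2 (attained at k = 2)
  C[2][2] = min over k of (A[2][0] + B[0][2] = 7 + 3 = 10, A[2][1] + B[1][2] = -1 + 6 = 5, A[2][2] + B[2][2] = 1 + 10 = 11) = 5 (attained at k = 1)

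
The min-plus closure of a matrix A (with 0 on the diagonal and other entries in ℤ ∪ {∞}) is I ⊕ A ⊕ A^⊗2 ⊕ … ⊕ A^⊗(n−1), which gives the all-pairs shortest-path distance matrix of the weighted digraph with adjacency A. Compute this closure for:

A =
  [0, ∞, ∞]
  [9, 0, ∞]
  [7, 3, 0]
Closure =
  [0, ∞, ∞]
  [9, 0, ∞]
  [7, 3, 0]

This is the Floyd-Warshall all-pairs shortest-path computation. For each intermediate vertex k = 0, 1, …, 2, update dist[i][j] ← min(dist[i][j], dist[i][k] + dist[k][j]). The final matrix gives, for each (i, j), the minimum total weight of any directed path from i to j (possibly empty when i = j).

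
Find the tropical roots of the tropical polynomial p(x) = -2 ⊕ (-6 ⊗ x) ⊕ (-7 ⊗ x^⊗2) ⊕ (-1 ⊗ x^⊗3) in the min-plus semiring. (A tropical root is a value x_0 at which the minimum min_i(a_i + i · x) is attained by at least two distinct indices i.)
Roots: {-6, 1, 4}

Each tropical root is a break point of the lower envelope of the lines y = a_i + i · x (there are 4 lines, with slopes 0, 1, ..., 3). Only the lines that attain the minimum somewhere contribute to roots; other lines are dominated. Here the surviving (envelope) indices are i = 3, i = 2, i = 1, i = 0.
Intersections between consecutive envelope lines give the roots: for adjacent envelope indices i < j the intersection is x = (a_i − a_j) / (j − i). Reading off the sorted break points: {-6, 1, 4}.
Verification: at each break x_0, at least two indices attain the minimum of min_i(a_i + i · x_0).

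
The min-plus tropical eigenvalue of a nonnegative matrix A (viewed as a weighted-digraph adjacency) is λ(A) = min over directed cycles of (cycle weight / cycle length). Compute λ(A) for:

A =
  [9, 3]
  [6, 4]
λ(A) = 4

Enumerate directed cycles and compute their means (weight / length). Sample:
  cycle 0 → 0: weight = 9, length = 1, mean = 9/1 ≈ 9.000
  cycle 1 → 1: weight = 4, length = 1, mean = 4/1 ≈ 4.000
  cycle 0 → 1 → 0: weight = 9, length = 2, mean = 9/2 ≈ 4.500
  cycle 1 → 0 → 1: weight = 9, length = 2, mean = 9/2 ≈ 4.500
Minimum mean = 4.000, attained e.g. along the cycle 1 → 1 with weight 4 and length 1. So λ(A) = 4/1 = 4.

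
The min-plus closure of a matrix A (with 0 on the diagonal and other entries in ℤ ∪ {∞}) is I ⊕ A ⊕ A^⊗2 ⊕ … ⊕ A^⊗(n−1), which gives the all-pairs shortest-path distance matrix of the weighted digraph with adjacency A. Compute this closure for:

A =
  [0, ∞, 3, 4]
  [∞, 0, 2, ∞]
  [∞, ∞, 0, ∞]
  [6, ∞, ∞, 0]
Closure =
  [0, ∞, 3, 4]
  [∞, 0, 2, ∞]
  [∞, ∞, 0, ∞]
  [6, ∞, 9, 0]

This is the Floyd-Warshall all-pairs shortest-path computation. For each intermediate vertex k = 0, 1, …, 3, update dist[i][j] ← min(dist[i][j], dist[i][k] + dist[k][j]). The final matrix gives, for each (i, j), the minimum total weight of any directed path from i to j (possibly empty when i = j).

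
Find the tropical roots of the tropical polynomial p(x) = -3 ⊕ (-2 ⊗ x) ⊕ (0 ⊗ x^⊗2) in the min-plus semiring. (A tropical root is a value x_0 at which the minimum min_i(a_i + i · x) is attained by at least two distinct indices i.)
Roots: {-2, -1}

Each tropical root is a break point of the lower envelope of the lines y = a_i + i · x (there are 3 lines, with slopes 0, 1, ..., 2). Only the lines that attain the minimum somewhere contribute to roots; other lines are dominated. Here the surviving (envelope) indices are i = 2, i = 1, i = 0.
Intersections between consecutive envelope lines give the roots: for adjacent envelope indices i < j the intersection is x = (a_i − a_j) / (j − i). Reading off the sorted break points: {-2, -1}.
Verification: at each break x_0, at least two indices attain the minimum of min_i(a_i + i · x_0).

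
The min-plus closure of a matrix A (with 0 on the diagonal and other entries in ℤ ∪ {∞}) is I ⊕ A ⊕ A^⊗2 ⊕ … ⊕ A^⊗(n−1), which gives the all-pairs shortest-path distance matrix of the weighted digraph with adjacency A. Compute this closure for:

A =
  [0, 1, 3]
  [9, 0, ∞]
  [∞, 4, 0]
Closure =
  [0, 1, 3]
  [9, 0, 12]
  [13, 4, 0]

This is the Floyd-Warshall all-pairs shortest-path computation. For each intermediate vertex k = 0, 1, …, 2, update dist[i][j] ← min(dist[i][j], dist[i][k] + dist[k][j]). The final matrix gives, for each (i, j), the minimum total weight of any directed path from i to j (possibly empty when i = j).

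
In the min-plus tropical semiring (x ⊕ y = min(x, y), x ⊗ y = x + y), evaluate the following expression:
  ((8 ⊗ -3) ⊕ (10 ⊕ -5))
((8 ⊗ -3) ⊕ (10 ⊕ -5)) = -5

Expand innermost to outermost. Recall ⊕ takes the minimum of its arguments and ⊗ takes their sum. Working out the expression ((8 ⊗ -3) ⊕ (10 ⊕ -5)) gives -5.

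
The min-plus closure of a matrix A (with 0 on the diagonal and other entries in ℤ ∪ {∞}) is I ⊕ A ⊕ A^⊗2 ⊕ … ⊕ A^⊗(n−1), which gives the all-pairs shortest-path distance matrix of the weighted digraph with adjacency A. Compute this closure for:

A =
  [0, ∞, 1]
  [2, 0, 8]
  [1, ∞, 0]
Closure =
  [0, ∞, 1]
  [2, 0, 3]
  [1, ∞, 0]

This is the Floyd-Warshall all-pairs shortest-path computation. For each intermediate vertex k = 0, 1, …, 2, update dist[i][j] ← min(dist[i][j], dist[i][k] + dist[k][j]). The final matrix gives, for each (i, j), the minimum total weight of any directed path from i to j (possibly empty when i = j).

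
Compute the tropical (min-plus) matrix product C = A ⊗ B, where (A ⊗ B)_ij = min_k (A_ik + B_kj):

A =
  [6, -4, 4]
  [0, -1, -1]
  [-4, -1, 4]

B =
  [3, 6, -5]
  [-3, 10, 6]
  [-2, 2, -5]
A ⊗ B =
  [-7, 6, -1]
  [-4, 1, -6]
  [-4, 2, -9]

Apply the min-plus product entry-by-entry:
  C[0][0] = min over k of (A[0][0] + B[0][0] = 6 + 3 = 9, A[0][1] + B[1][0] = -4 + -3 = -7, A[0][2] + B[2][0] = 4 + -2 = 2) = -7 (attained at k = 1)
  C[0][1] = min over k of (A[0][0] + B[0][1] = 6 + 6 = 12, A[0][1] + B[1][1] = -4 + 10 = 6, A[0][2] + B[2][1] = 4 + 2 = 6) = 6 (attained at k = 1)
  C[0][2] = min over k of (A[0][0] + B[0][2] = 6 + -5 = 1, A[0][1] + B[1][2] = -4 + 6 = 2, A[0][2] + B[2][2] = 4 + -5 = -1) = -1 (attained at k = 2)
  C[1][0] = min over k of (A[1][0] + B[0][0] = 0 + 3 = 3, A[1][1] + B[1][0] = -1 + -3 = -4, A[1][2] + B[2][0] = -1 + -2 = -3) = -4 (attained at k = 1)
  C[1][1] = min over k of (A[1][0] + B[0][1] = 0 + 6 = 6, A[1][1] + B[1][1] = -1 + 10 = 9, A[1][2] + B[2][1] = -1 + 2 = 1) = 1 (attained at k = 2)
  C[1][2] = min over k of (A[1][0] + B[0][2] = 0 + -5 = -5, A[1][1] + B[1][2] = -1 + 6 = 5, A[1][2] + B[2][2] = -1 + -5 = -6) = -6 (attained at k = 2)
  C[2][0] = min over k of (A[2][0] + B[0][0] = -4 + 3 = -1, A[2][1] + B[1][0] = -1 + -3 = -4, A[2][2] + B[2][0] = 4 + -2 = 2) = -4 (attained at k = 1)
  C[2][1] = min over k of (A[2][0] + B[0][1] = -4 + 6 = 2, A[2][1] + B[1][1] = -1 + 10 = 9, A[2][2] + B[2][1] = 4 + 2 = 6) = 2 (attained at k = 0)
  C[2][2] = min over k of (A[2][0] + B[0][2] = -4 + -5 = -9, A[2][1] + B[1][2] = -1 + 6 = 5, A[2][2] + B[2][2] = 4 + -5 = -1) = -9 (attained at k = 0)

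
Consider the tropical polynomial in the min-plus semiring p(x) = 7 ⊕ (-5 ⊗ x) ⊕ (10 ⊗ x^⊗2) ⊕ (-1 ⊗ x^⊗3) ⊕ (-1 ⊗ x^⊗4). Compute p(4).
p(4) = -1

A tropical monomial a ⊗ x^⊗i evaluates to a + i · x. Evaluating each term at x = 4:
  Term 0 contributes 7 + 0 · 4 = 7
  Term 1 contributes -5 + 1 · 4 = -1
  Term 2 contributes 10 + 2 · 4 = 18
  Term 3 contributes -1 + 3 · 4 = 11
  Term 4 contributes -1 + 4 · 4 = 15
p(4) = ⊕ of these = min[7, -1, 18, 11, 15] = -1.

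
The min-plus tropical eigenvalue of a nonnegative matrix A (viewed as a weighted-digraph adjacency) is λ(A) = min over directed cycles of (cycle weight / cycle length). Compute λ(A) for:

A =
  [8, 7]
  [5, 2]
λ(A) = 2

Enumerate directed cycles and compute their means (weight / length). Sample:
  cycle 0 → 0: weight = 8, length = 1, mean = 8/1 ≈ 8.000
  cycle 1 → 1: weight = 2, length = 1, mean = 2/1 ≈ 2.000
  cycle 0 → 1 → 0: weight = 12, length = 2, mean = 12/2 ≈ 6.000
  cycle 1 → 0 → 1: weight = 12, length = 2, mean = 12/2 ≈ 6.000
Minimum mean = 2.000, attained e.g. along the cycle 1 → 1 with weight 2 and length 1. So λ(A) = 2/1 = 2.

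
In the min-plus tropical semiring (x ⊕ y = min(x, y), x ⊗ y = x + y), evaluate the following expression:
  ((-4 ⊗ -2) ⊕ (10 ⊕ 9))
((-4 ⊗ -2) ⊕ (10 ⊕ 9)) = -6

Expand innermost to outermost. Recall ⊕ takes the minimum of its arguments and ⊗ takes their sum. Working out the expression ((-4 ⊗ -2) ⊕ (10 ⊕ 9)) gives -6.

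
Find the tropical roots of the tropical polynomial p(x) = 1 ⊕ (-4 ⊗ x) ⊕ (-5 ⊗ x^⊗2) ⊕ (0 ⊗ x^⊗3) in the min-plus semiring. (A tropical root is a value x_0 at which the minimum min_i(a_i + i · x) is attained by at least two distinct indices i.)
Roots: {-5, 1, 5}

Each tropical root is a break point of the lower envelope of the lines y = a_i + i · x (there are 4 lines, with slopes 0, 1, ..., 3). Only the lines that attain the minimum somewhere contribute to roots; other lines are dominated. Here the surviving (envelope) indices are i = 3, i = 2, i = 1, i = 0.
Intersections between consecutive envelope lines give the roots: for adjacent envelope indices i < j the intersection is x = (a_i − a_j) / (j − i). Reading off the sorted break points: {-5, 1, 5}.
Verification: at each break x_0, at least two indices attain the minimum of min_i(a_i + i · x_0).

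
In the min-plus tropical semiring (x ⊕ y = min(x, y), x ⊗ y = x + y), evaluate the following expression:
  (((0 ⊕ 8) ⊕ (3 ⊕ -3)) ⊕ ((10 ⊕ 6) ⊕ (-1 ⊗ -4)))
(((0 ⊕ 8) ⊕ (3 ⊕ -3)) ⊕ ((10 ⊕ 6) ⊕ (-1 ⊗ -4))) = -5

Expand innermost to outermost. Recall ⊕ takes the minimum of its arguments and ⊗ takes their sum. Working out the expression (((0 ⊕ 8) ⊕ (3 ⊕ -3)) ⊕ ((10 ⊕ 6) ⊕ (-1 ⊗ -4))) gives -5.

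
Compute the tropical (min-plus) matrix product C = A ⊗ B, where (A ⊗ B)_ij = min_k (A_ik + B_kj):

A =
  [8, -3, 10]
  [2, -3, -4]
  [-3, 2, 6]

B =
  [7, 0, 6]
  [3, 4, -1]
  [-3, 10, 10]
A ⊗ B =
  [0, 1, -4]
  [-7, 1, -4]
  [3, -3, 1]

Apply the min-plus product entry-by-entry:
  C[0][0] = min over k of (A[0][0] + B[0][0] = 8 + 7 = 15, A[0][1] + B[1][0] = -3 + 3 = 0, A[0][2] + B[2][0] = 10 + -3 = 7) = 0 (attained at k = 1)
  C[0][1] = min over k of (A[0][0] + B[0][1] = 8 + 0 = 8, A[0][1] + B[1][1] = -3 + 4 = 1, A[0][2] + B[2][1] = 10 + 10 = 20) = 1 (attained at k = 1)
  C[0][2] = min over k of (A[0][0] + B[0][2] = 8 + 6 = 14, A[0][1] + B[1][2] = -3 + -1 = -4, A[0][2] + B[2][2] = 10 + 10 = 20) = -4 (attained at k = 1)
  C[1][0] = min over k of (A[1][0] + B[0][0] = 2 + 7 = 9, A[1][1] + B[1][0] = -3 + 3 = 0, A[1][2] + B[2][0] = -4 + -3 = -7) = -7 (attained at k = 2)
  C[1][1] = min over k of (A[1][0] + B[0][1] = 2 + 0 = 2, A[1][1] + B[1][1] = -3 + 4 = 1, A[1][2] + B[2][1] = -4 + 10 = 6) = 1 (attained at k = 1)
  C[1][2] = min over k of (A[1][0] + B[0][2] = 2 + 6 = 8, A[1][1] + B[1][2] = -3 + -1 = -4, A[1][2] + B[2][2] = -4 + 10 = 6) = -4 (attained at k = 1)
  C[2][0] = min over k of (A[2][0] + B[0][0] = -3 + 7 = 4, A[2][1] + B[1][0] = 2 + 3 = 5, A[2][2] + B[2][0] = 6 + -3 = 3) = 3 (attained at k = 2)
  C[2][1] = min over k of (A[2][0] + B[0][1] = -3 + 0 = -3, A[2][1] + B[1][1] = 2 + 4 = 6, A[2][2] + B[2][1] = 6 + 10 = 16) = -3 (attained at k = 0)
  C[2][2] = min over k of (A[2][0] + B[0][2] = -3 + 6 = 3, A[2][1] + B[1][2] = 2 + -1 = 1, A[2][2] + B[2][2] = 6 + 10 = 16) = 1 (attained at k = 1)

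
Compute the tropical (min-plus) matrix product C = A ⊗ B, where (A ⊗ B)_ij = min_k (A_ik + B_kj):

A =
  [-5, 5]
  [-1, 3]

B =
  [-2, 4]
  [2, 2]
A ⊗ B =
  [-7, -1]
  [-3, 3]

Apply the min-plus product entry-by-entry:
  C[0][0] = min over k of (A[0][0] + B[0][0] = -5 + -2 = -7, A[0][1] + B[1][0] = 5 + 2 = 7) = -7 (attained at k = 0)
  C[0][1] = min over k of (A[0][0] + B[0][1] = -5 + 4 = -1, A[0][1] + B[1][1] = 5 + 2 = 7) = -1 (attained at k = 0)
  C[1][0] = min over k of (A[1][0] + B[0][0] = -1 + -2 = -3, A[1][1] + B[1][0] = 3 + 2 = 5) = -3 (attained at k = 0)
  C[1][1] = min over k of (A[1][0] + B[0][1] = -1 + 4 = 3, A[1][1] + B[1][1] = 3 + 2 = 5) = 3 (attained at k = 0)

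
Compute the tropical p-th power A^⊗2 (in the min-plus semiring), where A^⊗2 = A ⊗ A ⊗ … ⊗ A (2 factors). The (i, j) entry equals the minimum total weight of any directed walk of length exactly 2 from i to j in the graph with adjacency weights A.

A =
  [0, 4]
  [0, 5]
A^⊗2 =
  [0, 4]
  [0, 4]

Each entry (A^⊗2)_ij equals the minimum over all length-2 walks i = v_0 → v_1 → … → v_2 = j of Σ_t A[v_t][v_{t+1}]. For example, for (i, j) = (0, 1) we minimise over 2 possible intermediate vertex sequences; the minimum is 4, attained along the walk 0 → 0 → 1.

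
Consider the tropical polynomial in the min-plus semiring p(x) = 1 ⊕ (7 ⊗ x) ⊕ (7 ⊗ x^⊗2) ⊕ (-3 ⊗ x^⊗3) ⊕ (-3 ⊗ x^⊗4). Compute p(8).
p(8) = 1

A tropical monomial a ⊗ x^⊗i evaluates to a + i · x. Evaluating each term at x = 8:
  Term 0 contributes 1 + 0 · 8 = 1
  Term 1 contributes 7 + 1 · 8 = 15
  Term 2 contributes 7 + 2 · 8 = 23
  Term 3 contributes -3 + 3 · 8 = 21
  Term 4 contributes -3 + 4 · 8 = 29
p(8) = ⊕ of these = min[1, 15, 23, 21, 29] = 1.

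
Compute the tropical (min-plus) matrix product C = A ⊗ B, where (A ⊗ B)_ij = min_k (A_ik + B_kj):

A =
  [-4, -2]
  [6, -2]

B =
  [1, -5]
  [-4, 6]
A ⊗ B =
  [-6, -9]
  [-6, 1]

Apply the min-plus product entry-by-entry:
  C[0][0] = min over k of (A[0][0] + B[0][0] = -4 + 1 = -3, A[0][1] + B[1][0] = -2 + -4 = -6) = -6 (attained at k = 1)
  C[0][1] = min over k of (A[0][0] + B[0][1] = -4 + -5 = -9, A[0][1] + B[1][1] = -2 + 6 = 4) = -9 (attained at k = 0)
  C[1][0] = min over k of (A[1][0] + B[0][0] = 6 + 1 = 7, A[1][1] + B[1][0] = -2 + -4 = -6) = -6 (attained at k = 1)
  C[1][1] = min over k of (A[1][0] + B[0][1] = 6 + -5 = 1, A[1][1] + B[1][1] = -2 + 6 = 4) = 1 (attained at k = 0)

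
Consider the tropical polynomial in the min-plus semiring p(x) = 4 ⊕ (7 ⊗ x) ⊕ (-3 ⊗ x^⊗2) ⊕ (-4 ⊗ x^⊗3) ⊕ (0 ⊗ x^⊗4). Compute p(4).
p(4) = 4

A tropical monomial a ⊗ x^⊗i evaluates to a + i · x. Evaluating each term at x = 4:
  Term 0 contributes 4 + 0 · 4 = 4
  Term 1 contributes 7 + 1 · 4 = 11
  Term 2 contributes -3 + 2 · 4 = 5
  Term 3 contributes -4 + 3 · 4 = 8
  Term 4 contributes 0 + 4 · 4 = 16
p(4) = ⊕ of these = min[4, 11, 5, 8, 16] = 4.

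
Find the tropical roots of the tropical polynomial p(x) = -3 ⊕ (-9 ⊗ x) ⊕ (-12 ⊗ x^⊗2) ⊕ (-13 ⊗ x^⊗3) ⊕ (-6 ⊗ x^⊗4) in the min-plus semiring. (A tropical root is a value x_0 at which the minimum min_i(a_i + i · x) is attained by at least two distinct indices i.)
Roots: {-7, 1, 3, 6}

Each tropical root is a break point of the lower envelope of the lines y = a_i + i · x (there are 5 lines, with slopes 0, 1, ..., 4). Only the lines that attain the minimum somewhere contribute to roots; other lines are dominated. Here the surviving (envelope) indices are i = 4, i = 3, i = 2, i = 1, i = 0.
Intersections between consecutive envelope lines give the roots: for adjacent envelope indices i < j the intersection is x = (a_i − a_j) / (j − i). Reading off the sorted break points: {-7, 1, 3, 6}.
Verification: at each break x_0, at least two indices attain the minimum of min_i(a_i + i · x_0).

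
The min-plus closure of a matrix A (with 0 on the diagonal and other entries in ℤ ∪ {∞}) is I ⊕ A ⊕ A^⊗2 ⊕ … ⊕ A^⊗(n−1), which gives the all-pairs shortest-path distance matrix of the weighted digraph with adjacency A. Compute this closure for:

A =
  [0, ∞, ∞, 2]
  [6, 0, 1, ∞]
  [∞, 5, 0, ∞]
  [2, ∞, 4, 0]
Closure =
  [0, 11, 6, 2]
  [6, 0, 1, 8]
  [11, 5, 0, 13]
  [2, 9, 4, 0]

This is the Floyd-Warshall all-pairs shortest-path computation. For each intermediate vertex k = 0, 1, …, 3, update dist[i][j] ← min(dist[i][j], dist[i][k] + dist[k][j]). The final matrix gives, for each (i, j), the minimum total weight of any directed path from i to j (possibly empty when i = j).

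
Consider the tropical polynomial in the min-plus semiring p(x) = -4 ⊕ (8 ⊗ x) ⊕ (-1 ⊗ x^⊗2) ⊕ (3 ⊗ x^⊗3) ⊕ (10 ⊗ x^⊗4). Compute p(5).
p(5) = -4

A tropical monomial a ⊗ x^⊗i evaluates to a + i · x. Evaluating each term at x = 5:
  Term 0 contributes -4 + 0 · 5 = -4
  Term 1 contributes 8 + 1 · 5 = 13
  Term 2 contributes -1 + 2 · 5 = 9
  Term 3 contributes 3 + 3 · 5 = 18
  Term 4 contributes 10 + 4 · 5 = 30
p(5) = ⊕ of these = min[-4, 13, 9, 18, 30] = -4.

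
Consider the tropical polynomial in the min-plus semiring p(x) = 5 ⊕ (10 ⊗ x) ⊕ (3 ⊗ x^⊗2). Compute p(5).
p(5) = 5

A tropical monomial a ⊗ x^⊗i evaluates to a + i · x. Evaluating each term at x = 5:
  Term 0 contributes 5 + 0 · 5 = 5
  Term 1 contributes 10 + 1 · 5 = 15
  Term 2 contributes 3 + 2 · 5 = 13
p(5) = ⊕ of these = min[5, 15, 13] = 5.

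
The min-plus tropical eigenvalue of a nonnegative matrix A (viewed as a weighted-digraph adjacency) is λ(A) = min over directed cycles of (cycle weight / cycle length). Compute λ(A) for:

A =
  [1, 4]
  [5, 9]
λ(A) = 1

Enumerate directed cycles and compute their means (weight / length). Sample:
  cycle 0 → 0: weight = 1, length = 1, mean = 1/1 ≈ 1.000
  cycle 1 → 1: weight = 9, length = 1, mean = 9/1 ≈ 9.000
  cycle 0 → 1 → 0: weight = 9, length = 2, mean = 9/2 ≈ 4.500
  cycle 1 → 0 → 1: weight = 9, length = 2, mean = 9/2 ≈ 4.500
Minimum mean = 1.000, attained e.g. along the cycle 0 → 0 with weight 1 and length 1. So λ(A) = 1/1 = 1.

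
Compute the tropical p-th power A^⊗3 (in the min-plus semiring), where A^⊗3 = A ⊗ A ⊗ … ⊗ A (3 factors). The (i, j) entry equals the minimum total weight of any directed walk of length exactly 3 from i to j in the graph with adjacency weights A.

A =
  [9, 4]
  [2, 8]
A^⊗3 =
  [14, 10]
  [8, 14]

Each entry (A^⊗3)_ij equals the minimum over all length-3 walks i = v_0 → v_1 → … → v_3 = j of Σ_t A[v_t][v_{t+1}]. For example, for (i, j) = (0, 1) we minimise over 4 possible intermediate vertex sequences; the minimum is 10, attained along the walk 0 → 1 → 0 → 1.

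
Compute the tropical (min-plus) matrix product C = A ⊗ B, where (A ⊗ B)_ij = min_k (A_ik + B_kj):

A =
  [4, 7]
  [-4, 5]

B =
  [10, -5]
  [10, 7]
A ⊗ B =
  [14, -1]
  [6, -9]

Apply the min-plus product entry-by-entry:
  C[0][0] = min over k of (A[0][0] + B[0][0] = 4 + 10 = 14, A[0][1] + B[1][0] = 7 + 10 = 17) = 14 (attained at k = 0)
  C[0][1] = min over k of (A[0][0] + B[0][1] = 4 + -5 = -1, A[0][1] + B[1][1] = 7 + 7 = 14) = -1 (attained at k = 0)
  C[1][0] = min over k of (A[1][0] + B[0][0] = -4 + 10 = 6, A[1][1] + B[1][0] = 5 + 10 = 15) = 6 (attained at k = 0)
  C[1][1] = min over k of (A[1][0] + B[0][1] = -4 + -5 = -9, A[1][1] + B[1][1] = 5 + 7 = 12) = -9 (attained at k = 0)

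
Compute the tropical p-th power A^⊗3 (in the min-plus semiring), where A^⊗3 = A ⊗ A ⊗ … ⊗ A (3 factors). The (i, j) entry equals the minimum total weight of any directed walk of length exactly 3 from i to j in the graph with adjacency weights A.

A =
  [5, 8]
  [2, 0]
A^⊗3 =
  [10, 8]
  [2, 0]

Each entry (A^⊗3)_ij equals the minimum over all length-3 walks i = v_0 → v_1 → … → v_3 = j of Σ_t A[v_t][v_{t+1}]. For example, for (i, j) = (0, 1) we minimise over 4 possible intermediate vertex sequences; the minimum is 8, attained along the walk 0 → 1 → 1 → 1.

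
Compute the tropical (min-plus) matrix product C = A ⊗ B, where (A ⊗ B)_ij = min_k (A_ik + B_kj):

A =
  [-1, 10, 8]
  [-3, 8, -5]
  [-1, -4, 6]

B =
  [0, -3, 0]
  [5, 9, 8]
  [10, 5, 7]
A ⊗ B =
  [-1, -4, -1]
  [-3, -6, -3]
  [-1, -4, -1]

Apply the min-plus product entry-by-entry:
  C[0][0] = min over k of (A[0][0] + B[0][0] = -1 + 0 = -1, A[0][1] + B[1][0] = 10 + 5 = 15, A[0][2] + B[2][0] = 8 + 10 = 18) = -1 (attained at k = 0)
  C[0][1] = min over k of (A[0][0] + B[0][1] = -1 + -3 = -4, A[0][1] + B[1][1] = 10 + 9 = 19, A[0][2] + B[2][1] = 8 + 5 = 13) = -4 (attained at k = 0)
  C[0][2] = min over k of (A[0][0] + B[0][2] = -1 + 0 = -1, A[0][1] + B[1][2] = 10 + 8 = 18, A[0][2] + B[2][2] = 8 + 7 = 15) = -1 (attained at k = 0)
  C[1][0] = min over k of (A[1][0] + B[0][0] = -3 + 0 = -3, A[1][1] + B[1][0] = 8 + 5 = 13, A[1][2] + B[2][0] = -5 + 10 = 5) = -3 (attained at k = 0)
  C[1][1] = min over k of (A[1][0] + B[0][1] = -3 + -3 = -6, A[1][1] + B[1][1] = 8 + 9 = 17, A[1][2] + B[2][1] = -5 + 5 = 0) = -6 (attained at k = 0)
  C[1][2] = min over k of (A[1][0] + B[0][2] = -3 + 0 = -3, A[1][1] + B[1][2] = 8 + 8 = 16, A[1][2] + B[2][2] = -5 + 7 = 2) = -3 (attained at k = 0)
  C[2][0] = min over k of (A[2][0] + B[0][0] = -1 + 0 = -1, A[2][1] + B[1][0] = -4 + 5 = 1, A[2][2] + B[2][0] = 6 + 10 = 16) = -1 (attained at k = 0)
  C[2][1] = min over k of (A[2][0] + B[0][1] = -1 + -3 = -4, A[2][1] + B[1][1] = -4 + 9 = 5, A[2][2] + B[2][1] = 6 + 5 = 11) = -4 (attained at k = 0)
  C[2][2] = min over k of (A[2][0] + B[0][2] = -1 + 0 = -1, A[2][1] + B[1][2] = -4 + 8 = 4, A[2][2] + B[2][2] = 6 + 7 = 13) = -1 (attained at k = 0)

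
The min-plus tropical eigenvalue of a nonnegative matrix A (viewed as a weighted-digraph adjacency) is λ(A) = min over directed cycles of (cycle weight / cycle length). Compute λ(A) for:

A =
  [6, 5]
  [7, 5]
λ(A) = 5

Enumerate directed cycles and compute their means (weight / length). Sample:
  cycle 0 → 0: weight = 6, length = 1, mean = 6/1 ≈ 6.000
  cycle 1 → 1: weight = 5, length = 1, mean = 5/1 ≈ 5.000
  cycle 0 → 1 → 0: weight = 12, length = 2, mean = 12/2 ≈ 6.000
  cycle 1 → 0 → 1: weight = 12, length = 2, mean = 12/2 ≈ 6.000
Minimum mean = 5.000, attained e.g. along the cycle 1 → 1 with weight 5 and length 1. So λ(A) = 5/1 = 5.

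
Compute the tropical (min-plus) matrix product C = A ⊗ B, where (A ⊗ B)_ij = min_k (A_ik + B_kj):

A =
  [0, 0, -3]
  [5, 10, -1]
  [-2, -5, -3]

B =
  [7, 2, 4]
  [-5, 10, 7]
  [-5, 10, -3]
A ⊗ B =
  [-8, 2, -6]
  [-6, 7, -4]
  [-10, 0, -6]

Apply the min-plus product entry-by-entry:
  C[0][0] = min over k of (A[0][0] + B[0][0] = 0 + 7 = 7, A[0][1] + B[1][0] = 0 + -5 = -5, A[0][2] + B[2][0] = -3 + -5 = -8) = -8 (attained at k = 2)
  C[0][1] = min over k of (A[0][0] + B[0][1] = 0 + 2 = 2, A[0][1] + B[1][1] = 0 + 10 = 10, A[0][2] + B[2][1] = -3 + 10 = 7) = 2 (attained at k = 0)
  C[0][2] = min over k of (A[0][0] + B[0][2] = 0 + 4 = 4, A[0][1] + B[1][2] = 0 + 7 = 7, A[0][2] + B[2][2] = -3 + -3 = -6) = -6 (attained at k = 2)
  C[1][0] = min over k of (A[1][0] + B[0][0] = 5 + 7 = 12, A[1][1] + B[1][0] = 10 + -5 = 5, A[1][2] + B[2][0] = -1 + -5 = -6) = -6 (attained at k = 2)
  C[1][1] = min over k of (A[1][0] + B[0][1] = 5 + 2 = 7, A[1][1] + B[1][1] = 10 + 10 = 20, A[1][2] + B[2][1] = -1 + 10 = 9) = 7 (attained at k = 0)
  C[1][2] = min over k of (A[1][0] + B[0][2] = 5 + 4 = 9, A[1][1] + B[1][2] = 10 + 7 = 17, A[1][2] + B[2][2] = -1 + -3 = -4) = -4 (attained at k = 2)
  C[2][0] = min over k of (A[2][0] + B[0][0] = -2 + 7 = 5, A[2][1] + B[1][0] = -5 + -5 = -10, A[2][2] + B[2][0] = -3 + -5 = -8) = -10 (attained at k = 1)
  C[2][1] = min over k of (A[2][0] + B[0][1] = -2 + 2 = 0, A[2][1] + B[1][1] = -5 + 10 = 5, A[2][2] + B[2][1] = -3 + 10 = 7) = 0 (attained at k = 0)
  C[2][2] = min over k of (A[2][0] + B[0][2] = -2 + 4 = 2, A[2][1] + B[1][2] = -5 + 7 = 2, A[2][2] + B[2][2] = -3 + -3 = -6) = -6 (attained at k = 2)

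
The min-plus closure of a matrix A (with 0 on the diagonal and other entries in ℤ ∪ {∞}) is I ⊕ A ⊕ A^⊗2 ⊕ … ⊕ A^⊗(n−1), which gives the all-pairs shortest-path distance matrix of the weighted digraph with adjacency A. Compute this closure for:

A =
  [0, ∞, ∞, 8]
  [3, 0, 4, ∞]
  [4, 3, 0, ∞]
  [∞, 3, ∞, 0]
Closure =
  [0, 11, 15, 8]
  [3, 0, 4, 11]
  [4, 3, 0, 12]
  [6, 3, 7, 0]

This is the Floyd-Warshall all-pairs shortest-path computation. For each intermediate vertex k = 0, 1, …, 3, update dist[i][j] ← min(dist[i][j], dist[i][k] + dist[k][j]). The final matrix gives, for each (i, j), the minimum total weight of any directed path from i to j (possibly empty when i = j).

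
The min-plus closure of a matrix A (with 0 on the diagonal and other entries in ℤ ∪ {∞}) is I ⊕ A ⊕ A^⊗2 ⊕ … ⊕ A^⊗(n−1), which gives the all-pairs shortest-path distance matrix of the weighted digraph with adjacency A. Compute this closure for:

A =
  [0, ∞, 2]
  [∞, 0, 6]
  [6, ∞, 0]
Closure =
  [0, ∞, 2]
  [12, 0, 6]
  [6, ∞, 0]

This is the Floyd-Warshall all-pairs shortest-path computation. For each intermediate vertex k = 0, 1, …, 2, update dist[i][j] ← min(dist[i][j], dist[i][k] + dist[k][j]). The final matrix gives, for each (i, j), the minimum total weight of any directed path from i to j (possibly empty when i = j).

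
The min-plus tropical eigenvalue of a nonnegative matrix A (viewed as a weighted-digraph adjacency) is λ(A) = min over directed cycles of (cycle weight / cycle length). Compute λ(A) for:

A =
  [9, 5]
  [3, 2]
λ(A) = 2

Enumerate directed cycles and compute their means (weight / length). Sample:
  cycle 0 → 0: weight = 9, length = 1, mean = 9/1 ≈ 9.000
  cycle 1 → 1: weight = 2, length = 1, mean = 2/1 ≈ 2.000
  cycle 0 → 1 → 0: weight = 8, length = 2, mean = 8/2 ≈ 4.000
  cycle 1 → 0 → 1: weight = 8, length = 2, mean = 8/2 ≈ 4.000
Minimum mean = 2.000, attained e.g. along the cycle 1 → 1 with weight 2 and length 1. So λ(A) = 2/1 = 2.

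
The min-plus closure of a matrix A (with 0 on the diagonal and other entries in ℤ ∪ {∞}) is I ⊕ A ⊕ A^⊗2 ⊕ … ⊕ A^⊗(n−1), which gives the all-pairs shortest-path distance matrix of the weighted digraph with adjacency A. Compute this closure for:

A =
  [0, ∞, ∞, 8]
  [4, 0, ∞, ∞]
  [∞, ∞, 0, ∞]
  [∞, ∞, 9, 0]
Closure =
  [0, ∞, 17, 8]
  [4, 0, 21, 12]
  [∞, ∞, 0, ∞]
  [∞, ∞, 9, 0]

This is the Floyd-Warshall all-pairs shortest-path computation. For each intermediate vertex k = 0, 1, …, 3, update dist[i][j] ← min(dist[i][j], dist[i][k] + dist[k][j]). The final matrix gives, for each (i, j), the minimum total weight of any directed path from i to j (possibly empty when i = j).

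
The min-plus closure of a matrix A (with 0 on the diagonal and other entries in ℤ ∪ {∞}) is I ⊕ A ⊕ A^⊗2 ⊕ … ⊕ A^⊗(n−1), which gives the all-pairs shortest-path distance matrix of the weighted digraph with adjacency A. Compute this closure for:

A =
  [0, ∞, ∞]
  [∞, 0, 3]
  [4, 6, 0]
Closure =
  [0, ∞, ∞]
  [7, 0, 3]
  [4, 6, 0]

This is the Floyd-Warshall all-pairs shortest-path computation. For each intermediate vertex k = 0, 1, …, 2, update dist[i][j] ← min(dist[i][j], dist[i][k] + dist[k][j]). The final matrix gives, for each (i, j), the minimum total weight of any directed path from i to j (possibly empty when i = j).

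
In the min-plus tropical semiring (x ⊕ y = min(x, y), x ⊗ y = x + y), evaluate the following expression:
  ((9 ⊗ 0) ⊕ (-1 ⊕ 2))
((9 ⊗ 0) ⊕ (-1 ⊕ 2)) = -1

Expand innermost to outermost. Recall ⊕ takes the minimum of its arguments and ⊗ takes their sum. Working out the expression ((9 ⊗ 0) ⊕ (-1 ⊕ 2)) gives -1.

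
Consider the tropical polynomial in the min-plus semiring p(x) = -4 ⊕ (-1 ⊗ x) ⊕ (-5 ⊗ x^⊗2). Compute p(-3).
p(-3) = -11

A tropical monomial a ⊗ x^⊗i evaluates to a + i · x. Evaluating each term at x = -3:
  Term 0 contributes -4 + 0 · -3 = -4
  Term 1 contributes -1 + 1 · -3 = -4
  Term 2 contributes -5 + 2 · -3 = -11
p(-3) = ⊕ of these = min[-4, -4, -11] = -11.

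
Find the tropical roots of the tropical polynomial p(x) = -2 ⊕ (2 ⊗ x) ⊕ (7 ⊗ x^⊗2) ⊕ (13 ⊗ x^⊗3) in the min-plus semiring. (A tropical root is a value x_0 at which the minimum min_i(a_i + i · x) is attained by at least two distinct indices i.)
Roots: {-6, -5, -4}

Each tropical root is a break point of the lower envelope of the lines y = a_i + i · x (there are 4 lines, with slopes 0, 1, ..., 3). Only the lines that attain the minimum somewhere contribute to roots; other lines are dominated. Here the surviving (envelope) indices are i = 3, i = 2, i = 1, i = 0.
Intersections between consecutive envelope lines give the roots: for adjacent envelope indices i < j the intersection is x = (a_i − a_j) / (j − i). Reading off the sorted break points: {-6, -5, -4}.
Verification: at each break x_0, at least two indices attain the minimum of min_i(a_i + i · x_0).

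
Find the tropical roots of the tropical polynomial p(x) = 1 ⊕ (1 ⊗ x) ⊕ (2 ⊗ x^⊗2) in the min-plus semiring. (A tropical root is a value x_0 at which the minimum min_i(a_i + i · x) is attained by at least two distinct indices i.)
Roots: {-1, 0}

Each tropical root is a break point of the lower envelope of the lines y = a_i + i · x (there are 3 lines, with slopes 0, 1, ..., 2). Only the lines that attain the minimum somewhere contribute to roots; other lines are dominated. Here the surviving (envelope) indices are i = 2, i = 1, i = 0.
Intersections between consecutive envelope lines give the roots: for adjacent envelope indices i < j the intersection is x = (a_i − a_j) / (j − i). Reading off the sorted break points: {-1, 0}.
Verification: at each break x_0, at least two indices attain the minimum of min_i(a_i + i · x_0).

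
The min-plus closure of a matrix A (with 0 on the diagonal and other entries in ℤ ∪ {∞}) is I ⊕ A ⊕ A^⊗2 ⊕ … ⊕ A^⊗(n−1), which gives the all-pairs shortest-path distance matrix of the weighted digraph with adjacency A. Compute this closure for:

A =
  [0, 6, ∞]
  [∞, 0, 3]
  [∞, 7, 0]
Closure =
  [0, 6, 9]
  [∞, 0, 3]
  [∞, 7, 0]

This is the Floyd-Warshall all-pairs shortest-path computation. For each intermediate vertex k = 0, 1, …, 2, update dist[i][j] ← min(dist[i][j], dist[i][k] + dist[k][j]). The final matrix gives, for each (i, j), the minimum total weight of any directed path from i to j (possibly empty when i = j).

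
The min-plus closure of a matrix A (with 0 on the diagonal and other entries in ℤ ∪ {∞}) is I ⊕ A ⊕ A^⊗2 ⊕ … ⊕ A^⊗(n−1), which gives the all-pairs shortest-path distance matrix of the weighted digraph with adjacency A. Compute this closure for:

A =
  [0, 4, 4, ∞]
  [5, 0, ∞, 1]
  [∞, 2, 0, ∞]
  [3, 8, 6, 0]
Closure =
  [0, 4, 4, 5]
  [4, 0, 7, 1]
  [6, 2, 0, 3]
  [3, 7, 6, 0]

This is the Floyd-Warshall all-pairs shortest-path computation. For each intermediate vertex k = 0, 1, …, 3, update dist[i][j] ← min(dist[i][j], dist[i][k] + dist[k][j]). The final matrix gives, for each (i, j), the minimum total weight of any directed path from i to j (possibly empty when i = j).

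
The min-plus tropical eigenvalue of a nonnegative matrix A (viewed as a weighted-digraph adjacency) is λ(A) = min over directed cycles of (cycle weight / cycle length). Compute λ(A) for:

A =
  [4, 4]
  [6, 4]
λ(A) = 4

Enumerate directed cycles and compute their means (weight / length). Sample:
  cycle 0 → 0: weight = 4, length = 1, mean = 4/1 ≈ 4.000
  cycle 1 → 1: weight = 4, length = 1, mean = 4/1 ≈ 4.000
  cycle 0 → 1 → 0: weight = 10, length = 2, mean = 10/2 ≈ 5.000
  cycle 1 → 0 → 1: weight = 10, length = 2, mean = 10/2 ≈ 5.000
Minimum mean = 4.000, attained e.g. along the cycle 0 → 0 with weight 4 and length 1. So λ(A) = 4/1 = 4.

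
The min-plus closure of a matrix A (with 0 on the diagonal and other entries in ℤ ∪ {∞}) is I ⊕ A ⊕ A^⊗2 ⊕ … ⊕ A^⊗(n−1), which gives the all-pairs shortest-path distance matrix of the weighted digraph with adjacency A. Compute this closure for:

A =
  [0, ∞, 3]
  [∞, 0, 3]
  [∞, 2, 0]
Closure =
  [0, 5, 3]
  [∞, 0, 3]
  [∞, 2, 0]

This is the Floyd-Warshall all-pairs shortest-path computation. For each intermediate vertex k = 0, 1, …, 2, update dist[i][j] ← min(dist[i][j], dist[i][k] + dist[k][j]). The final matrix gives, for each (i, j), the minimum total weight of any directed path from i to j (possibly empty when i = j).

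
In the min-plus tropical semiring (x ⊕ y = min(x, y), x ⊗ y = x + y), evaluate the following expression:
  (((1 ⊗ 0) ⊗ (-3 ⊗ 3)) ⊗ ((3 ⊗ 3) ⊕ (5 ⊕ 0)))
(((1 ⊗ 0) ⊗ (-3 ⊗ 3)) ⊗ ((3 ⊗ 3) ⊕ (5 ⊕ 0))) = 1

Expand innermost to outermost. Recall ⊕ takes the minimum of its arguments and ⊗ takes their sum. Working out the expression (((1 ⊗ 0) ⊗ (-3 ⊗ 3)) ⊗ ((3 ⊗ 3) ⊕ (5 ⊕ 0))) gives 1.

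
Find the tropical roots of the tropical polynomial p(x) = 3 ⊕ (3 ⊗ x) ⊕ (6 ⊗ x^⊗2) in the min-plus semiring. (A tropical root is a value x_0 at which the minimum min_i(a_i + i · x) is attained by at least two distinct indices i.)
Roots: {-3, 0}

Each tropical root is a break point of the lower envelope of the lines y = a_i + i · x (there are 3 lines, with slopes 0, 1, ..., 2). Only the lines that attain the minimum somewhere contribute to roots; other lines are dominated. Here the surviving (envelope) indices are i = 2, i = 1, i = 0.
Intersections between consecutive envelope lines give the roots: for adjacent envelope indices i < j the intersection is x = (a_i − a_j) / (j − i). Reading off the sorted break points: {-3, 0}.
Verification: at each break x_0, at least two indices attain the minimum of min_i(a_i + i · x_0).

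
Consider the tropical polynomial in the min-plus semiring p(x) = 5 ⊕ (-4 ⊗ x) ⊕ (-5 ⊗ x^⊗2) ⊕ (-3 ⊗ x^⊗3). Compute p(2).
p(2) = -2

A tropical monomial a ⊗ x^⊗i evaluates to a + i · x. Evaluating each term at x = 2:
  Term 0 contributes 5 + 0 · 2 = 5
  Term 1 contributes -4 + 1 · 2 = -2
  Term 2 contributes -5 + 2 · 2 = -1
  Term 3 contributes -3 + 3 · 2 = 3
p(2) = ⊕ of these = min[5, -2, -1, 3] = -2.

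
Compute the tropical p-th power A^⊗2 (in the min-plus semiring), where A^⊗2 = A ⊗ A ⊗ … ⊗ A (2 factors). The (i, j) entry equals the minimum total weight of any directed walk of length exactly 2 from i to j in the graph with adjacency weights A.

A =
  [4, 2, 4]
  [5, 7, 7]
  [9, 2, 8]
A^⊗2 =
  [7, 6, 8]
  [9, 7, 9]
  [7, 9, 9]

Each entry (A^⊗2)_ij equals the minimum over all length-2 walks i = v_0 → v_1 → … → v_2 = j of Σ_t A[v_t][v_{t+1}]. For example, for (i, j) = (0, 2) we minimise over 3 possible intermediate vertex sequences; the minimum is 8, attained along the walk 0 → 0 → 2.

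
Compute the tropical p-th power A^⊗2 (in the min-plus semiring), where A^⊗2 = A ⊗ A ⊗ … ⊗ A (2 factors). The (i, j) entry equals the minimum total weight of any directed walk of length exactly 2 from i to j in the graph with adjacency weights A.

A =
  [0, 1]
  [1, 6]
A^⊗2 =
  [0, 1]
  [1, 2]

Each entry (A^⊗2)_ij equals the minimum over all length-2 walks i = v_0 → v_1 → … → v_2 = j of Σ_t A[v_t][v_{t+1}]. For example, for (i, j) = (0, 1) we minimise over 2 possible intermediate vertex sequences; the minimum is 1, attained along the walk 0 → 0 → 1.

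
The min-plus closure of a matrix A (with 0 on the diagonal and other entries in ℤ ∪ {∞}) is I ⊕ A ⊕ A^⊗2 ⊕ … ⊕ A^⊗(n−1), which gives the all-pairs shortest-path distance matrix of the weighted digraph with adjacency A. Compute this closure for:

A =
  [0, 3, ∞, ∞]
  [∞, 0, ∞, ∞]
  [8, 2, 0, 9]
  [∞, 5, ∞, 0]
Closure =
  [0, 3, ∞, ∞]
  [∞, 0, ∞, ∞]
  [8, 2, 0, 9]
  [∞, 5, ∞, 0]

This is the Floyd-Warshall all-pairs shortest-path computation. For each intermediate vertex k = 0, 1, …, 3, update dist[i][j] ← min(dist[i][j], dist[i][k] + dist[k][j]). The final matrix gives, for each (i, j), the minimum total weight of any directed path from i to j (possibly empty when i = j).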